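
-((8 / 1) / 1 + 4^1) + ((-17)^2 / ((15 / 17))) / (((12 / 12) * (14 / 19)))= 90827 / 210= 432.51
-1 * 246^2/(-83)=60516/83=729.11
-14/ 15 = -0.93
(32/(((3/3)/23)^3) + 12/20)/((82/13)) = 25307399/410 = 61725.36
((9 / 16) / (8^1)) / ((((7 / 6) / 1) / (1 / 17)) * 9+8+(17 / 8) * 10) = 3 / 8864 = 0.00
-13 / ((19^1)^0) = -13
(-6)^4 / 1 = 1296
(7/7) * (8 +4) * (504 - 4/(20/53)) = 29604/5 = 5920.80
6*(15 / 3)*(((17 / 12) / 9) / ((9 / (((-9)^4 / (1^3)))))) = 3442.50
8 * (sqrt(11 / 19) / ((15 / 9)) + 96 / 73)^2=4608 * sqrt(209) / 6935 + 39241368 / 2531275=25.11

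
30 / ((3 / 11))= 110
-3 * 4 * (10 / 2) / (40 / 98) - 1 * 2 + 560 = 411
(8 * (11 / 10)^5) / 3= 161051 / 37500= 4.29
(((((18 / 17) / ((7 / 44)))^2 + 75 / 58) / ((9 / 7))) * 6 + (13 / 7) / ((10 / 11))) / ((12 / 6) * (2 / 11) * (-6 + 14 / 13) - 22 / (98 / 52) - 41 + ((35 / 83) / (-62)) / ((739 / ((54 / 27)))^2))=-177242133746569300409 / 44943159227031900610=-3.94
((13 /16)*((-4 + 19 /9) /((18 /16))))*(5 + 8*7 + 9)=-7735 /81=-95.49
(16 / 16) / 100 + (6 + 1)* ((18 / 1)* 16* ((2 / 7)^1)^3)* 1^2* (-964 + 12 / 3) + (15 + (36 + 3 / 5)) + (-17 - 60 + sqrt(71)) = -221308411 / 4900 + sqrt(71) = -45156.56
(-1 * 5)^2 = 25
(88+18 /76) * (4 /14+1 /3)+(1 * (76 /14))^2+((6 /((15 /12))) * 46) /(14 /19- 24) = 460475627 /6172530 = 74.60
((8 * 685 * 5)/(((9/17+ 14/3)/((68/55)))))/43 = 3800928/25069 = 151.62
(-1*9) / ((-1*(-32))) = -9 / 32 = -0.28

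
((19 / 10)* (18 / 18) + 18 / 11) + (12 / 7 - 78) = -72.75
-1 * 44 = -44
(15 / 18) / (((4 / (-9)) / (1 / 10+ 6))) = -11.44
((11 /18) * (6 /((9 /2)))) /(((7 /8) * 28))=44 /1323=0.03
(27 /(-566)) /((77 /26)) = -351 /21791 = -0.02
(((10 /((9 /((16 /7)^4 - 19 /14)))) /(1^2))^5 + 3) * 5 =468409745139204652472348127610 /4711653532607691047049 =99415150.52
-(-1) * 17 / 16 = 17 / 16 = 1.06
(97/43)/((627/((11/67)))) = 97/164217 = 0.00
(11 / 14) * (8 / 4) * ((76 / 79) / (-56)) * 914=-95513 / 3871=-24.67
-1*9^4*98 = -642978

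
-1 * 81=-81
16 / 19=0.84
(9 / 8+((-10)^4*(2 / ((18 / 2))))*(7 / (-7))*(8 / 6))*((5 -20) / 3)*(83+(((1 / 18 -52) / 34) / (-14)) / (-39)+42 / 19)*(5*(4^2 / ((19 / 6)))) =31878503.25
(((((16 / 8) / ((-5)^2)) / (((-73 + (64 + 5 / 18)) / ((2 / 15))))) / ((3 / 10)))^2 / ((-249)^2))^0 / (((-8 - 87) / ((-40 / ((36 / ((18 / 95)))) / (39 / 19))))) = 4 / 3705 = 0.00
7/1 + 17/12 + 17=305/12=25.42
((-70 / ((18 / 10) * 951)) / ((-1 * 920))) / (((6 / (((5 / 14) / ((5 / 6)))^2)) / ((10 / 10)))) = 5 / 3674664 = 0.00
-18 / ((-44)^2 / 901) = -8109 / 968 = -8.38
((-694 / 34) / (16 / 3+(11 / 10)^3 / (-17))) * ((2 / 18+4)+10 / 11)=-172459000 / 8844231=-19.50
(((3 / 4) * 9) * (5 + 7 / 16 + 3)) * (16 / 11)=3645 / 44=82.84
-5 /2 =-2.50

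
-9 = -9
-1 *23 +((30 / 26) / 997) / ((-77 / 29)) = -23.00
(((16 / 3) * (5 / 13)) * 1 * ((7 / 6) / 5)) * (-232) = -12992 / 117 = -111.04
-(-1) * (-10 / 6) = -5 / 3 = -1.67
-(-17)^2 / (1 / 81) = -23409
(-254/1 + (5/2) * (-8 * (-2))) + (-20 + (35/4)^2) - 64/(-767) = -1931049/12272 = -157.35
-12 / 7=-1.71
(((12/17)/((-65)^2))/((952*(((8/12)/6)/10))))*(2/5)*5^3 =270/341887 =0.00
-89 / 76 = -1.17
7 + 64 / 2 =39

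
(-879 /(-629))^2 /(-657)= -85849 /28881793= -0.00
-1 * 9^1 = -9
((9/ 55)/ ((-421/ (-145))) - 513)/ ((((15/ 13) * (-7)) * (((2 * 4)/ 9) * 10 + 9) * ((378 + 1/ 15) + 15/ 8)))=2223413712/ 237956113241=0.01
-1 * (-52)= 52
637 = 637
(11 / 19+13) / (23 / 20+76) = 5160 / 29317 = 0.18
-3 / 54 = -1 / 18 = -0.06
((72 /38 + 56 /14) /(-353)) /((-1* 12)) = 28 /20121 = 0.00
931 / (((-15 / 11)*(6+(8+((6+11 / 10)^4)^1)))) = -20482000 / 76655043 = -0.27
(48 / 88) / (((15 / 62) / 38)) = 4712 / 55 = 85.67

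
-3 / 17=-0.18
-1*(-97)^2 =-9409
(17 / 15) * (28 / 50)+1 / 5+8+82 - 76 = 5563 / 375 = 14.83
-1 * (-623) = 623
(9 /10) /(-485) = -9 /4850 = -0.00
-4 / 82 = -2 / 41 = -0.05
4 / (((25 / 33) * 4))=33 / 25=1.32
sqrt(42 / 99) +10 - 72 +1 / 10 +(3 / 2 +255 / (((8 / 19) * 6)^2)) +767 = sqrt(462) / 33 +2866769 / 3840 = 747.21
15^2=225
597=597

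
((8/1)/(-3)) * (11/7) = -88/21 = -4.19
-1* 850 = -850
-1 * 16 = -16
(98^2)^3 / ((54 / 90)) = 4429211904320 / 3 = 1476403968106.67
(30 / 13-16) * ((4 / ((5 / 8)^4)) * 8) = -2871.49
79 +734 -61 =752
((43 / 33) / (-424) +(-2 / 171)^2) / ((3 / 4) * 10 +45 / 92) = -1842139 / 5011965882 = -0.00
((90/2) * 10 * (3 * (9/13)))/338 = 6075/2197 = 2.77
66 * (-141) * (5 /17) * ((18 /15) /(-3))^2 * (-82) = 3052368 /85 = 35910.21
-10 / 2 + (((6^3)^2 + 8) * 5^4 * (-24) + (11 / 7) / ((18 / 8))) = -44097480271 / 63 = -699960004.30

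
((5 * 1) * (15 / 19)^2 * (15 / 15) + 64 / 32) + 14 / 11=25371 / 3971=6.39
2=2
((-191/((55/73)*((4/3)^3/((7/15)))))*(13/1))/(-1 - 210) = 11419317/3713600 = 3.07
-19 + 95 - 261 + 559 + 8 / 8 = 375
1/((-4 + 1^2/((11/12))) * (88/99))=-99/256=-0.39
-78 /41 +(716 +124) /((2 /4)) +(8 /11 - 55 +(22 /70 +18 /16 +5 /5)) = 205364633 /126280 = 1626.26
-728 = -728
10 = 10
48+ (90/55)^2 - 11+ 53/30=150443/3630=41.44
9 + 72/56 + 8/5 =416/35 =11.89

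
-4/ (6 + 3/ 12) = -16/ 25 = -0.64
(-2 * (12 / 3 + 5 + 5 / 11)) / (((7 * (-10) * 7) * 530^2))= 26 / 189256375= 0.00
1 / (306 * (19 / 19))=1 / 306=0.00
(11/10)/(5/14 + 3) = 77/235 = 0.33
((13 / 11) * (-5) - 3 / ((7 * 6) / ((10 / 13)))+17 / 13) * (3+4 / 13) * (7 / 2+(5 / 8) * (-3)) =-200423 / 8008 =-25.03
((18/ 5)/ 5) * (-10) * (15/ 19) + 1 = -89/ 19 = -4.68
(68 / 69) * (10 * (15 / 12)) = 12.32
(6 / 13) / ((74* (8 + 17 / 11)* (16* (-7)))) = -11 / 1885520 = -0.00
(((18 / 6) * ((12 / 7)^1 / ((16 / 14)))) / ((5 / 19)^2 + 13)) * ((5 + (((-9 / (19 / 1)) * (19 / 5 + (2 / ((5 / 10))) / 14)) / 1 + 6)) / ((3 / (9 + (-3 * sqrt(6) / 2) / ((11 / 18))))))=773091 / 82565 - 210843 * sqrt(6) / 82565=3.11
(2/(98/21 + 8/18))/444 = 3/3404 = 0.00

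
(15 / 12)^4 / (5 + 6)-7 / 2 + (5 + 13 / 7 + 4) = 149399 / 19712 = 7.58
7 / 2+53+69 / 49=5675 / 98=57.91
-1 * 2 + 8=6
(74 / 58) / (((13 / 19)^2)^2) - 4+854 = 855.82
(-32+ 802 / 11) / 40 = 45 / 44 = 1.02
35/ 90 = 7/ 18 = 0.39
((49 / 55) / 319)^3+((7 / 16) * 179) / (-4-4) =-6767233902433053 / 691305619664000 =-9.79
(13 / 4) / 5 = 13 / 20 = 0.65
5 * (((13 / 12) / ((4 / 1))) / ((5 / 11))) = 2.98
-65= -65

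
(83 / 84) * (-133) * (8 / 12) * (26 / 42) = -20501 / 378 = -54.24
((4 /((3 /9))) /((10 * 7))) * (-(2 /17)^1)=-12 /595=-0.02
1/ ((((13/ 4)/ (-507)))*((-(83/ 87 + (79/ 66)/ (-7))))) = 53592/ 269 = 199.23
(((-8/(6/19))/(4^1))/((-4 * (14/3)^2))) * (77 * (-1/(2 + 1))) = -209/112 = -1.87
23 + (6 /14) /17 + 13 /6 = 17987 /714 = 25.19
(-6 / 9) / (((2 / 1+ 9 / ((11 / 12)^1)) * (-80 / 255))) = 187 / 1040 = 0.18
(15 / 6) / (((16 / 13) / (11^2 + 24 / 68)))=134095 / 544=246.50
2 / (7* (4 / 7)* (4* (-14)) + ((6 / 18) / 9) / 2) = -108 / 12095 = -0.01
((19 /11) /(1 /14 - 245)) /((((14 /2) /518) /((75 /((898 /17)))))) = -4182850 /5645277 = -0.74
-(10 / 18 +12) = -12.56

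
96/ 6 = 16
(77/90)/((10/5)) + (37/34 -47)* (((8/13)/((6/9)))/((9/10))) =-1856183/39780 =-46.66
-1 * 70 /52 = -35 /26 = -1.35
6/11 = 0.55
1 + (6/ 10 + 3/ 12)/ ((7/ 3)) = 191/ 140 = 1.36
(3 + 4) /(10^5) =7 /100000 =0.00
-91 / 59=-1.54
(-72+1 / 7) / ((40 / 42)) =-1509 / 20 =-75.45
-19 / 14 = -1.36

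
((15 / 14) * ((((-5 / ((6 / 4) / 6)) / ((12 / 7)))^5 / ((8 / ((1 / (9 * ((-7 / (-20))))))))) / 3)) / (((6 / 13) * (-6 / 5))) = 1741796875 / 314928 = 5530.78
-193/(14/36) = -3474/7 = -496.29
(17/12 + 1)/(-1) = -29/12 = -2.42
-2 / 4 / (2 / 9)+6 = 15 / 4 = 3.75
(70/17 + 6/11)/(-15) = -0.31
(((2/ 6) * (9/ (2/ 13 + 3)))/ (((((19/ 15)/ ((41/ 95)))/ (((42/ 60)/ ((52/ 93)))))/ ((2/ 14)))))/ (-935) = -837/ 13501400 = -0.00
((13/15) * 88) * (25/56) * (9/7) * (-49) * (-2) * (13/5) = 11154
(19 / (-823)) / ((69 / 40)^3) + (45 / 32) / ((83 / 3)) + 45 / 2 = 16190156618765 / 718083880992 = 22.55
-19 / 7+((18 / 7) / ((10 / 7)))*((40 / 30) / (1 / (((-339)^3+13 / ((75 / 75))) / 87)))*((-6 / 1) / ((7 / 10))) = 9211789.84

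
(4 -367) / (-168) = 121 / 56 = 2.16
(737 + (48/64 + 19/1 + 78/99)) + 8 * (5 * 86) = 554075/132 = 4197.54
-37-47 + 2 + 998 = 916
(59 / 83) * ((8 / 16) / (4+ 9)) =59 / 2158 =0.03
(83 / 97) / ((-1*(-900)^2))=-83 / 78570000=-0.00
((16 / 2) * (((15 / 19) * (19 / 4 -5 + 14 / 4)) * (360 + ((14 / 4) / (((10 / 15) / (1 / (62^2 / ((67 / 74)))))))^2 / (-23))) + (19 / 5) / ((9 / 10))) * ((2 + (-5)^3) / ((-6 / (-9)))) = -771772984233595753453 / 565759189824512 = -1364136.89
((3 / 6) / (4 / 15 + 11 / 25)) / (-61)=-75 / 6466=-0.01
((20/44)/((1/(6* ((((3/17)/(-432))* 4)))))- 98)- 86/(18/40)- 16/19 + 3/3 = -18479999/63954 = -288.96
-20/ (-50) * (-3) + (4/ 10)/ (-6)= -19/ 15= -1.27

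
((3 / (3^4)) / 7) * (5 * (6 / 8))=5 / 252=0.02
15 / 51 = 0.29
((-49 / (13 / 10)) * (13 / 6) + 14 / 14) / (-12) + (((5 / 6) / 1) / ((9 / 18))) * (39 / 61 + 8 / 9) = 30533 / 3294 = 9.27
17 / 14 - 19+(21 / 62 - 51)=-14853 / 217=-68.45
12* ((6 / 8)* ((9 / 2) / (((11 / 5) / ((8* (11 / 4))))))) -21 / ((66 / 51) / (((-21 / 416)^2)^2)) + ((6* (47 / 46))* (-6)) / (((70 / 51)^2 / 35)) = -147642660038625993 / 530385794498560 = -278.37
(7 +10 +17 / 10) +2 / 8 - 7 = 239 / 20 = 11.95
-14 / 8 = -1.75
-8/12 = -2/3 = -0.67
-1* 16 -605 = -621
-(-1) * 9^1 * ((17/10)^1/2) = 153/20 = 7.65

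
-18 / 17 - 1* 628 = -10694 / 17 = -629.06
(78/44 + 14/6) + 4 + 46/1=3571/66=54.11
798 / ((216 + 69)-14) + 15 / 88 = 74289 / 23848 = 3.12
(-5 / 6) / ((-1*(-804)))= -5 / 4824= -0.00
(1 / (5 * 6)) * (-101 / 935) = -101 / 28050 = -0.00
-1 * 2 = -2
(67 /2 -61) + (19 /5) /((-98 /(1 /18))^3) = -754741864819 /27445158720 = -27.50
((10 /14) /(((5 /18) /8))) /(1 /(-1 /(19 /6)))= -864 /133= -6.50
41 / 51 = 0.80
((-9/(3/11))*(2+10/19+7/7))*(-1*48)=5585.68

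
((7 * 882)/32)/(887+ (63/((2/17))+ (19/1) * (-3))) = 3087/21848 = 0.14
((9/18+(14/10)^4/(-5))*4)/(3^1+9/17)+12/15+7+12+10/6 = 1983991/93750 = 21.16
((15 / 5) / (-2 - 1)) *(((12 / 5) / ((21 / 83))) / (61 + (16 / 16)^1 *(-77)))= 83 / 140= 0.59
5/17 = 0.29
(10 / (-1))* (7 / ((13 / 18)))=-1260 / 13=-96.92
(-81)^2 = 6561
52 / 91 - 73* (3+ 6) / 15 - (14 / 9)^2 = -129413 / 2835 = -45.65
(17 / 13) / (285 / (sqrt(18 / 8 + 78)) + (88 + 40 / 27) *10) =59328504 / 40545406525 - 235467 *sqrt(321) / 81090813050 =0.00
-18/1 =-18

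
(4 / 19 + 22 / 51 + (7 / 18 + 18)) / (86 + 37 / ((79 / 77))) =8740955 / 56064402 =0.16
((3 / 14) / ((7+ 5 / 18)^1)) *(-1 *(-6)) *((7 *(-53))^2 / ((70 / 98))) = 22297842 / 655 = 34042.51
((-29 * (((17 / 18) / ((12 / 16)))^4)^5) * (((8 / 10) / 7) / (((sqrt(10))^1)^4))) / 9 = -123588009832249665152243653935104 / 333830371417327602675068661457875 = -0.37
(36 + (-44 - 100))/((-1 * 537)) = 36/179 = 0.20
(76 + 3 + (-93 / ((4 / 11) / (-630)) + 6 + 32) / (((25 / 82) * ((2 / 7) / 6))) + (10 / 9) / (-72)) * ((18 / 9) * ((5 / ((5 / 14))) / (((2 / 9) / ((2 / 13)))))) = 215185014.20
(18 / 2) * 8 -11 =61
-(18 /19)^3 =-5832 /6859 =-0.85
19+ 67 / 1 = 86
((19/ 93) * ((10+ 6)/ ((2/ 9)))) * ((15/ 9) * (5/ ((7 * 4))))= 950/ 217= 4.38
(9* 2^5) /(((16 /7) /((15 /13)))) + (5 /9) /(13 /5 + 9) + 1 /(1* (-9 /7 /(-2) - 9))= 986093 /6786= 145.31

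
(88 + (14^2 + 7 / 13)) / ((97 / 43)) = 126.14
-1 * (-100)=100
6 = 6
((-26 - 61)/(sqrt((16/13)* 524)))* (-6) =261* sqrt(1703)/524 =20.55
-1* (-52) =52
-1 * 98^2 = -9604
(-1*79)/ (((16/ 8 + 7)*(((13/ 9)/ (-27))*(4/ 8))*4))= 2133/ 26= 82.04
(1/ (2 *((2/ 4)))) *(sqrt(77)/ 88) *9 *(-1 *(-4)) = 9 *sqrt(77)/ 22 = 3.59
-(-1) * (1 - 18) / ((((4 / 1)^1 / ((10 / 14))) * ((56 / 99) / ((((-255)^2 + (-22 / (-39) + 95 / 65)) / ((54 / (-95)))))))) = 112632498275 / 183456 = 613948.29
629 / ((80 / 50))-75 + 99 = 3337 / 8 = 417.12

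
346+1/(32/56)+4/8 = 348.25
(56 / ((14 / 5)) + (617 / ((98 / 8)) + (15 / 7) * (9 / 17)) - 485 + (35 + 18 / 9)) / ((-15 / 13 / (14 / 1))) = 2718066 / 595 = 4568.18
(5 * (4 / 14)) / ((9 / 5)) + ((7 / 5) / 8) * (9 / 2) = 7969 / 5040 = 1.58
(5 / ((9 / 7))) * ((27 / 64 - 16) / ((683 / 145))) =-5059775 / 393408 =-12.86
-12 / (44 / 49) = -147 / 11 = -13.36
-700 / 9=-77.78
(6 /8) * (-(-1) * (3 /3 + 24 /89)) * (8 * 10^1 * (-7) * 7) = -332220 /89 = -3732.81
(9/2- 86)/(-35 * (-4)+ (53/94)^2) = -720134/1239849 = -0.58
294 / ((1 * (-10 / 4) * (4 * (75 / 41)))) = -2009 / 125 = -16.07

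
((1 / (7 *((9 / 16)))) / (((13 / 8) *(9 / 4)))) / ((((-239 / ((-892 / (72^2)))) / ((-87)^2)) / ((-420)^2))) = 16803852800 / 251667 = 66770.19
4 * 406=1624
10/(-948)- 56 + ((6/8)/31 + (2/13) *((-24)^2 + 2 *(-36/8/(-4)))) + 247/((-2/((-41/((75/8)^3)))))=2101740890051/53724937500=39.12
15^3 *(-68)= -229500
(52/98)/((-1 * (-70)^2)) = -13/120050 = -0.00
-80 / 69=-1.16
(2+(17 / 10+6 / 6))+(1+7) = 127 / 10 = 12.70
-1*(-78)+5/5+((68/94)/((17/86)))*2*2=4401/47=93.64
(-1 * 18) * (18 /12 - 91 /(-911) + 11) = -206613 /911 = -226.80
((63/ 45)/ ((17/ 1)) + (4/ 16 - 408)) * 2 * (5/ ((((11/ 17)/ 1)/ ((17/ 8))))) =-2356319/ 176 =-13388.18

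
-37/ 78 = -0.47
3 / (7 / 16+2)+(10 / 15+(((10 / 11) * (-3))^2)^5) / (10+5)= 23048459318752346 / 15173393391585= 1519.00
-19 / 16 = -1.19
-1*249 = -249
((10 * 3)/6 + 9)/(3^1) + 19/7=155/21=7.38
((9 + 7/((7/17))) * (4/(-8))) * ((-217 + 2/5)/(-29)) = -14079/145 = -97.10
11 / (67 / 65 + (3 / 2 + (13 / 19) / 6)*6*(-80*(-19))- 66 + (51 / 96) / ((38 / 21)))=79040 / 105305167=0.00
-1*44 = -44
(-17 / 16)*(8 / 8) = -17 / 16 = -1.06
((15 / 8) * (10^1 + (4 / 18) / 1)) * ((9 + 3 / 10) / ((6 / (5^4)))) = 445625 / 24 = 18567.71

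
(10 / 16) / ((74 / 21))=0.18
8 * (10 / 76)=20 / 19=1.05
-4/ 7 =-0.57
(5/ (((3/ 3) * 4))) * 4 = 5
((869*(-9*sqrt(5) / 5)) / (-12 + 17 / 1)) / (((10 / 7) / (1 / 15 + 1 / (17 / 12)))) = -3595053*sqrt(5) / 21250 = -378.30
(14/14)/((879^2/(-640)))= -640/772641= -0.00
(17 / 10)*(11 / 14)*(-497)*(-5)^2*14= -232347.50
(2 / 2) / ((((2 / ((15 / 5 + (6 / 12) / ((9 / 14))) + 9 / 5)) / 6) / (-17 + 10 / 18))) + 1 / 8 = -275.05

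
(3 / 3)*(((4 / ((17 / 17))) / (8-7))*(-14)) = -56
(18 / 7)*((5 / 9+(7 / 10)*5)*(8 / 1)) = 584 / 7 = 83.43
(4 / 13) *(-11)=-44 / 13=-3.38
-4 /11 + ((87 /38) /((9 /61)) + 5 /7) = 139291 /8778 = 15.87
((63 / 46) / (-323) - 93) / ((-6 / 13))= 5988047 / 29716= 201.51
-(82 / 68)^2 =-1681 / 1156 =-1.45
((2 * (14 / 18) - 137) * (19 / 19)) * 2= -2438 / 9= -270.89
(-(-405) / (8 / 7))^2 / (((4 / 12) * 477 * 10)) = 535815 / 6784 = 78.98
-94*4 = -376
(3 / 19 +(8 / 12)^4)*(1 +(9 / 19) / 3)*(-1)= -12034 / 29241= -0.41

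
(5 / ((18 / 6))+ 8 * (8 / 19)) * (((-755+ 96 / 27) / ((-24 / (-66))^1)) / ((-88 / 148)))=71816297 / 4104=17499.10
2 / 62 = 1 / 31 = 0.03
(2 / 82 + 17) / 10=349 / 205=1.70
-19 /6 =-3.17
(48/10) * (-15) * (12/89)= -864/89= -9.71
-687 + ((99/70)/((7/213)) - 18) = -324363/490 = -661.97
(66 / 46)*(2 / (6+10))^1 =33 / 184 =0.18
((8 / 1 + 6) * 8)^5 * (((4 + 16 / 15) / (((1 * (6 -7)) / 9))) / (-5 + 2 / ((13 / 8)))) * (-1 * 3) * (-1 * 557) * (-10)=-3562695278198784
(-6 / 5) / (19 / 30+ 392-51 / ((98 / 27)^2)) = -172872 / 56005073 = -0.00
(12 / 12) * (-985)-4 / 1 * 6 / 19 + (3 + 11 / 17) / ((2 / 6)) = -315029 / 323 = -975.32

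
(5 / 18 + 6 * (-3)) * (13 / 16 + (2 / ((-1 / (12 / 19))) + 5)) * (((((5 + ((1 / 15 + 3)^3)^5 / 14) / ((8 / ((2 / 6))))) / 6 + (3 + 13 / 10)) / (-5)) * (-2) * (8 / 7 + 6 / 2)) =-18638770294583289078572829741443 / 14089393564804687500000000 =-1322893.72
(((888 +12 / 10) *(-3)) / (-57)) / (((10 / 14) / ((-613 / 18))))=-55783 / 25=-2231.32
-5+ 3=-2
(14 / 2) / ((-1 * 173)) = -7 / 173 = -0.04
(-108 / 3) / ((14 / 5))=-90 / 7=-12.86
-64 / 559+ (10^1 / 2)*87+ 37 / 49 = 11932632 / 27391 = 435.64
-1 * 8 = -8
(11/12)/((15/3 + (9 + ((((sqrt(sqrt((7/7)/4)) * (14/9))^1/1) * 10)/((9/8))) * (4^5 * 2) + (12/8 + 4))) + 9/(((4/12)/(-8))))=9454401/21043313070622 + 340623360 * sqrt(2)/10521656535311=0.00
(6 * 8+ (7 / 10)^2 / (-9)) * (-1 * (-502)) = 10830901 / 450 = 24068.67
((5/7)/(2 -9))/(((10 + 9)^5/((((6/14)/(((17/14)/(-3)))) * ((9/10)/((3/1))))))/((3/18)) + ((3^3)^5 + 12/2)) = 45/14298034037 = 0.00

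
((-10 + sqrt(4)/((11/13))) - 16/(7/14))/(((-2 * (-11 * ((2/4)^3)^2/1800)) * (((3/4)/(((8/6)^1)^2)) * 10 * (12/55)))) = -225486.87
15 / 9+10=35 / 3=11.67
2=2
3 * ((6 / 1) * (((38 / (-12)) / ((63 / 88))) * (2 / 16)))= -209 / 21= -9.95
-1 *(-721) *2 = 1442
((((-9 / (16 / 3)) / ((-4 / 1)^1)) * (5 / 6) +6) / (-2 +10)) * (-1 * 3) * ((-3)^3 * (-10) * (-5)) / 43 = 1646325 / 22016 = 74.78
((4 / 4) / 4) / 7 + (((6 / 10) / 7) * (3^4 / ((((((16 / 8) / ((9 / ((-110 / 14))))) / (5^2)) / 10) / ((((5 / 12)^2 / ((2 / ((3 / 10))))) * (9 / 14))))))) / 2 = -163321 / 19712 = -8.29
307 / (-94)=-307 / 94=-3.27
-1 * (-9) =9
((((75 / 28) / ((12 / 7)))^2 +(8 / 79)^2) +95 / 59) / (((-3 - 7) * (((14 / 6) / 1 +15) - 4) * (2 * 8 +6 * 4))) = -1148653953 / 1508225024000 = -0.00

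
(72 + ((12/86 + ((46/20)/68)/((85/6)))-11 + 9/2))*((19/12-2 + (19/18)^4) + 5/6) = 14198715724237/130453675200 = 108.84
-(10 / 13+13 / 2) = -189 / 26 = -7.27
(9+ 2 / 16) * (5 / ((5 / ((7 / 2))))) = 511 / 16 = 31.94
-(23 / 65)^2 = -529 / 4225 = -0.13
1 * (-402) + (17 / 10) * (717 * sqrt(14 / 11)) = -402 + 12189 * sqrt(154) / 110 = 973.10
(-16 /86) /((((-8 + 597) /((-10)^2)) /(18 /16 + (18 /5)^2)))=-11268 /25327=-0.44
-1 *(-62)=62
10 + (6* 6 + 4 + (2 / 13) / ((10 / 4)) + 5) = 55.06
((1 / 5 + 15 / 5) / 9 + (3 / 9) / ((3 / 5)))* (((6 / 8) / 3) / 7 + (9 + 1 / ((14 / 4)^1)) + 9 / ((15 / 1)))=18983 / 2100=9.04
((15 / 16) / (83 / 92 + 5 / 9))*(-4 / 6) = -1035 / 2414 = -0.43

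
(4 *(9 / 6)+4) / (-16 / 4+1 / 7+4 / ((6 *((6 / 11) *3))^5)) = -257132413440 / 99178517827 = -2.59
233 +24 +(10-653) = -386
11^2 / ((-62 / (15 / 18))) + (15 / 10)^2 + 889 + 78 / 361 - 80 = 27188749 / 33573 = 809.84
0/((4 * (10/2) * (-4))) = 0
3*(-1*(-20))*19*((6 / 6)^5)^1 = 1140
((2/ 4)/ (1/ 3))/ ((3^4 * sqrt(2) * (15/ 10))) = sqrt(2)/ 162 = 0.01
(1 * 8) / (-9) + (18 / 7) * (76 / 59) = 9008 / 3717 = 2.42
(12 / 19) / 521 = 12 / 9899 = 0.00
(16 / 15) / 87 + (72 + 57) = 168361 / 1305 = 129.01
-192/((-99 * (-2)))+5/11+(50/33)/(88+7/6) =-0.50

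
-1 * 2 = -2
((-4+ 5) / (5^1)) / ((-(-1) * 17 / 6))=6 / 85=0.07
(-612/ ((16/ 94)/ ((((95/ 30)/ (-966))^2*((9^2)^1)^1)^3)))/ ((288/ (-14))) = 37589658919/ 326112272242835456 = 0.00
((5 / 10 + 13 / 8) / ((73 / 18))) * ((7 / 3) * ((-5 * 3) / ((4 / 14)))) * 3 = -112455 / 584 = -192.56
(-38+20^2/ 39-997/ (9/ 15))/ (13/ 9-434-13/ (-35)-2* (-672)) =-6918135/ 3733886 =-1.85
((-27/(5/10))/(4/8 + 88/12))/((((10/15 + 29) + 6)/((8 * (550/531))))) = -475200/296711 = -1.60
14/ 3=4.67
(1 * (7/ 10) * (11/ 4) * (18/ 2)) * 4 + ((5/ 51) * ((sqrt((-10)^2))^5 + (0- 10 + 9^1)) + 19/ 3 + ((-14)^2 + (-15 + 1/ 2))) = 2565544/ 255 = 10060.96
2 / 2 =1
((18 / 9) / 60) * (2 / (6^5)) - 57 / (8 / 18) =-14959079 / 116640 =-128.25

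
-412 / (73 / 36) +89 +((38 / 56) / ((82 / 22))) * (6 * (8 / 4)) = -2346374 / 20951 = -111.99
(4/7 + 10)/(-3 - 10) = -0.81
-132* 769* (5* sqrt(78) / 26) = -253770* sqrt(78) / 13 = -172402.77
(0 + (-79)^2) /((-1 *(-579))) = 6241 /579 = 10.78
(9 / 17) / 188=9 / 3196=0.00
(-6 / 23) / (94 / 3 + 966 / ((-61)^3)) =-2042829 / 245333134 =-0.01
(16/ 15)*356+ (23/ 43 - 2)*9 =366.55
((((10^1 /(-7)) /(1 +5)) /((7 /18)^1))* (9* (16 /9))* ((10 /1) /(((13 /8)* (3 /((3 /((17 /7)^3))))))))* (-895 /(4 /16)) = 962304000 /63869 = 15066.84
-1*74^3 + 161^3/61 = -20545383/61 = -336809.56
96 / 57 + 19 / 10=681 / 190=3.58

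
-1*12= -12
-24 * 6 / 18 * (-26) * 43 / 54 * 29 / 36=133.42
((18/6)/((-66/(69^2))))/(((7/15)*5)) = -14283/154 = -92.75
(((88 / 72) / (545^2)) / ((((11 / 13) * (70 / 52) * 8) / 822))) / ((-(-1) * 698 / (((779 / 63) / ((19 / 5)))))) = 949273 / 548577848700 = 0.00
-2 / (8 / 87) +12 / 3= -71 / 4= -17.75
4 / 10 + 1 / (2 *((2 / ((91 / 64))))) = 967 / 1280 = 0.76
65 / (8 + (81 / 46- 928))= -0.07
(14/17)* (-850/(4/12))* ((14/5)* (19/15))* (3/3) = -7448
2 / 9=0.22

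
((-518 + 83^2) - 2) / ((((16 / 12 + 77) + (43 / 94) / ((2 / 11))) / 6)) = 21552696 / 45599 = 472.66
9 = 9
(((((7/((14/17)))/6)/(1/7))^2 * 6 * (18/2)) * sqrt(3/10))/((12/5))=14161 * sqrt(30)/64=1211.92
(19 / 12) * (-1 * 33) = -209 / 4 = -52.25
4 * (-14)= -56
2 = 2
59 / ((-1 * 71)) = -59 / 71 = -0.83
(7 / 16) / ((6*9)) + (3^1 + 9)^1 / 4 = 2599 / 864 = 3.01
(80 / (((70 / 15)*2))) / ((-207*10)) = -2 / 483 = -0.00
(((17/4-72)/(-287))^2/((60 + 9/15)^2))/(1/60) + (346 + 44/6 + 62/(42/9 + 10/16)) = 155820119517553/426845053852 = 365.05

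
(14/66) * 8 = 1.70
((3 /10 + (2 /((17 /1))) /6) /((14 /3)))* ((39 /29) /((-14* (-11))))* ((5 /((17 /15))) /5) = 19071 /36138872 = 0.00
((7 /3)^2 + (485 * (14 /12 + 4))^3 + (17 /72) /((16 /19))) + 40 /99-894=598167675792691 /38016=15734629518.96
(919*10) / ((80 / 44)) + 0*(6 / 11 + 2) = 10109 / 2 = 5054.50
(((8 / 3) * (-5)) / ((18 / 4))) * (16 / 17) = -2.79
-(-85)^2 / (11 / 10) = -72250 / 11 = -6568.18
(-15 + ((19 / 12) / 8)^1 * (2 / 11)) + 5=-9.96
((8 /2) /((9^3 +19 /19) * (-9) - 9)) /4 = -1 /6579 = -0.00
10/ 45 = 2/ 9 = 0.22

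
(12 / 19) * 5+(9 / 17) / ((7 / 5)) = 7995 / 2261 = 3.54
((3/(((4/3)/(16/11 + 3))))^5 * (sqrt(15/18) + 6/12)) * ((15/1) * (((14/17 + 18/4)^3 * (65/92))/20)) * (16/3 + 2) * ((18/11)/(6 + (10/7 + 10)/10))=81005139397366473695679/11926635773296640 + 27001713132455491231893 * sqrt(30)/11926635773296640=19192303.47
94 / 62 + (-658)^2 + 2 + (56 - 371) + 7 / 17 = 228008093 / 527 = 432652.93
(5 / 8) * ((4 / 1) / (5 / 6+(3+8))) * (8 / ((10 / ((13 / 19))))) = 156 / 1349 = 0.12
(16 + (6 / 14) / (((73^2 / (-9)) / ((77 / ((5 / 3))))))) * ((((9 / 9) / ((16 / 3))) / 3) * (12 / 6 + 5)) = 2978003 / 426320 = 6.99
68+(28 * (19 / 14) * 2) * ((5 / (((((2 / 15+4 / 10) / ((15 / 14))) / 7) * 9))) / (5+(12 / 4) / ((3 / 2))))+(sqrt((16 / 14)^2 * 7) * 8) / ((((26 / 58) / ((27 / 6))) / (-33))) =4279 / 28 - 275616 * sqrt(7) / 91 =-7860.49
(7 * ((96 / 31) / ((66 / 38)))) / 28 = 152 / 341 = 0.45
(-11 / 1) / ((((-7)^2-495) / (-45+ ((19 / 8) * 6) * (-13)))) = -10131 / 1784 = -5.68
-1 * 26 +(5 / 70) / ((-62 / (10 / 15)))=-33853 / 1302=-26.00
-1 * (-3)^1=3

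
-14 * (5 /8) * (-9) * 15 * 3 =14175 /4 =3543.75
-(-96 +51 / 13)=1197 / 13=92.08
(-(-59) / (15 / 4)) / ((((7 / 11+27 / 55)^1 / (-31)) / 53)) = -68794 / 3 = -22931.33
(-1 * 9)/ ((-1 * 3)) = 3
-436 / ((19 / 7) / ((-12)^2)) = -439488 / 19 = -23130.95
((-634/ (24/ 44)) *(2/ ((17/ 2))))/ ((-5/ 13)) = 181324/ 255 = 711.07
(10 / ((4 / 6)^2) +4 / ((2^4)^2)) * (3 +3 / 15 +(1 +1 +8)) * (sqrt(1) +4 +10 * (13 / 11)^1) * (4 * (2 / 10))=159951 / 40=3998.78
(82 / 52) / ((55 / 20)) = 82 / 143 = 0.57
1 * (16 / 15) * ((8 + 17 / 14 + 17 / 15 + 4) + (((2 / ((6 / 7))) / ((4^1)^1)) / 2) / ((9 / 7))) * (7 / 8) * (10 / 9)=110183 / 7290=15.11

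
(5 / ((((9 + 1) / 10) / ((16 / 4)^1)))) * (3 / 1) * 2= 120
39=39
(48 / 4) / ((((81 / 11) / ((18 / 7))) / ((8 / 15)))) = 2.23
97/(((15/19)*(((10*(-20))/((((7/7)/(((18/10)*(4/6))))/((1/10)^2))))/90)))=-9215/2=-4607.50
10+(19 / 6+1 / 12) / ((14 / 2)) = 293 / 28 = 10.46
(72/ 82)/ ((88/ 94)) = 423/ 451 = 0.94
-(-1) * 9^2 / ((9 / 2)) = 18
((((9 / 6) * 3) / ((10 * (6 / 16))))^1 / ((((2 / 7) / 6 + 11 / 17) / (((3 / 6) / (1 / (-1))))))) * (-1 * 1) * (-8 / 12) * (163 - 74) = -31773 / 620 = -51.25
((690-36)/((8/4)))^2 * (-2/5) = -213858/5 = -42771.60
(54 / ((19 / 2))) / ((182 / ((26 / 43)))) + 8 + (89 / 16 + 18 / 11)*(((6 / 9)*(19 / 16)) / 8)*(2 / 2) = 1687374607 / 193256448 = 8.73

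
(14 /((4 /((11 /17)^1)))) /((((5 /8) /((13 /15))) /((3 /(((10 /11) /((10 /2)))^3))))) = 1567.45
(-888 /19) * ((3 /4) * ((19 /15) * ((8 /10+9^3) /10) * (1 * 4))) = -1620156 /125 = -12961.25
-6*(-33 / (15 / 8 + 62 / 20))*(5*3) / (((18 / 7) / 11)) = 508200 / 199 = 2553.77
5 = 5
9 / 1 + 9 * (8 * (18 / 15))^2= 20961 / 25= 838.44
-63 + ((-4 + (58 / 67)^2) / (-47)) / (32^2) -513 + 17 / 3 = -1443967481 / 2531796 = -570.33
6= 6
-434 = -434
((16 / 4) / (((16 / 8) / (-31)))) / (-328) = 31 / 164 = 0.19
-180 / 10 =-18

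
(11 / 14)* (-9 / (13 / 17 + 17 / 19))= -4.26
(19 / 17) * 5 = 95 / 17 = 5.59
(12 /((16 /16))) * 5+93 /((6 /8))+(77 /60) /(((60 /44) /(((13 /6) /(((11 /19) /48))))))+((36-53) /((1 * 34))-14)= 152351 /450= 338.56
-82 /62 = -41 /31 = -1.32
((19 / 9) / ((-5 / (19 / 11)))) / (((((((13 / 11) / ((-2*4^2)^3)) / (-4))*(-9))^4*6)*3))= -70907956053766209324187648 / 75892432005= -934321831313754.71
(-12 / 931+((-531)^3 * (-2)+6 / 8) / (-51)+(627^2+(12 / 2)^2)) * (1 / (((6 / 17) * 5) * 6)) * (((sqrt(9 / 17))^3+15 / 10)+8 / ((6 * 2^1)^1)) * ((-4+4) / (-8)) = 0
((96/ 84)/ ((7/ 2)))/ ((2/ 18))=144/ 49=2.94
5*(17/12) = 85/12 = 7.08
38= 38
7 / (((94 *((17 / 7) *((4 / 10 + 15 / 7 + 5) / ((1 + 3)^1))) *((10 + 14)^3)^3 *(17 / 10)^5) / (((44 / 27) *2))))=0.00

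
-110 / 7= -15.71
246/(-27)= -82/9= -9.11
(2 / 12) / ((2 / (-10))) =-5 / 6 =-0.83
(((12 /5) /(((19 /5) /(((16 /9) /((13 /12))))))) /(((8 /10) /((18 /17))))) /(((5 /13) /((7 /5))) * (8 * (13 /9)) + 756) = 90720 /50207443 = 0.00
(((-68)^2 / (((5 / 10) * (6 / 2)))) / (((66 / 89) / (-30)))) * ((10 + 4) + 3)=-69961120 / 33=-2120033.94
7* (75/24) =175/8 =21.88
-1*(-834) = 834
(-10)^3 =-1000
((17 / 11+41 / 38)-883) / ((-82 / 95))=1839985 / 1804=1019.95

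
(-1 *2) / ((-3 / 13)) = 26 / 3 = 8.67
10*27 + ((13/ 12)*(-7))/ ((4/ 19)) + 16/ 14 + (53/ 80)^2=31659389/ 134400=235.56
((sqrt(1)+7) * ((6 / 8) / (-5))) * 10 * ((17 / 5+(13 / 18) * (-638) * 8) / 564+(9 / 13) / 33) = 23622821 / 302445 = 78.11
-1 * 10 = -10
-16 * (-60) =960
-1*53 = -53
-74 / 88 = -0.84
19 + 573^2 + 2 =328350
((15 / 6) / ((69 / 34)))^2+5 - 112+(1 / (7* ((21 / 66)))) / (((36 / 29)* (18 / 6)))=-147478637 / 1399734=-105.36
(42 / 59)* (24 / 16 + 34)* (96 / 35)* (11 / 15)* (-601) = -45060576 / 1475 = -30549.54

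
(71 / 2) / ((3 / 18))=213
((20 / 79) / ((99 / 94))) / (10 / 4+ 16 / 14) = 26320 / 398871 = 0.07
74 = 74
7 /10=0.70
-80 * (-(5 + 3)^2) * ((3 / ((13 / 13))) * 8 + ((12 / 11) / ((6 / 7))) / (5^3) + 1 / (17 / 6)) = 124739.19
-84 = -84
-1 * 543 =-543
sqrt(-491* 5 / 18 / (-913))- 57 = -56.61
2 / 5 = 0.40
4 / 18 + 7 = 65 / 9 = 7.22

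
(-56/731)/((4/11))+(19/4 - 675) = -1960427/2924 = -670.46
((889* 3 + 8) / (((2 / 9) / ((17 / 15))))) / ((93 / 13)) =118235 / 62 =1907.02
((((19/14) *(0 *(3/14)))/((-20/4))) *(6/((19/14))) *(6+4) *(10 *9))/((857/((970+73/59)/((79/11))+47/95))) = 0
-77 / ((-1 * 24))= 3.21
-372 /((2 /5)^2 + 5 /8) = -473.89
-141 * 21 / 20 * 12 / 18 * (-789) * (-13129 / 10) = -10224116847 / 100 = -102241168.47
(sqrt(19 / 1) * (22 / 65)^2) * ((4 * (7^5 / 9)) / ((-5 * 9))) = -32538352 * sqrt(19) / 1711125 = -82.89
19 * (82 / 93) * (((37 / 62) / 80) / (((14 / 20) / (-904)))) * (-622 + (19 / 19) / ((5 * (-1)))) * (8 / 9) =27020063704 / 302715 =89259.08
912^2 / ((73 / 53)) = 44082432 / 73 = 603868.93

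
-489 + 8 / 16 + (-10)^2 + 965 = 1153 / 2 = 576.50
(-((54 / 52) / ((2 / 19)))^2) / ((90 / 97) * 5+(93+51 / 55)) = -5777805 / 5851456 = -0.99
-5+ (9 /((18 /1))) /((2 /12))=-2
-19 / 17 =-1.12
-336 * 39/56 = -234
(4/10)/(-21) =-2/105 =-0.02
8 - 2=6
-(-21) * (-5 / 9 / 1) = -35 / 3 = -11.67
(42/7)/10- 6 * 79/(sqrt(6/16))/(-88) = 3/5 +79 * sqrt(6)/22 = 9.40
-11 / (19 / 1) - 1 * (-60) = 1129 / 19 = 59.42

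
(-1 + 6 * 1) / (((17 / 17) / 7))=35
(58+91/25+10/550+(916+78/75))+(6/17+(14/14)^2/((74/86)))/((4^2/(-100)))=670609397/691900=969.23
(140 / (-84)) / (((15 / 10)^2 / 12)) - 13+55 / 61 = -11522 / 549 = -20.99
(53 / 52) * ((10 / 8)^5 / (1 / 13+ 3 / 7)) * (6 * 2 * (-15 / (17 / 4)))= -52171875 / 200192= -260.61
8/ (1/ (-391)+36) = 3128/ 14075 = 0.22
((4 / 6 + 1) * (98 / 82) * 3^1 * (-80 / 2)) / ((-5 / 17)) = 33320 / 41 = 812.68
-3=-3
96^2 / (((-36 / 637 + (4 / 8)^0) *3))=1956864 / 601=3256.01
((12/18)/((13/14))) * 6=56/13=4.31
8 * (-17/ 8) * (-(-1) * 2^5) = -544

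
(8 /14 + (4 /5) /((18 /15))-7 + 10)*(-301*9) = -11481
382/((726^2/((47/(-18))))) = -8977/4743684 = -0.00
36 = 36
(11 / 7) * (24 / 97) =264 / 679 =0.39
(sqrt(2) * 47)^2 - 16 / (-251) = 1108934 / 251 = 4418.06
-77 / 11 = -7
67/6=11.17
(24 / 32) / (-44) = -3 / 176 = -0.02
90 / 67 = 1.34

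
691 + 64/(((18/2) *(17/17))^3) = 503803/729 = 691.09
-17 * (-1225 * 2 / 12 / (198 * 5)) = 4165 / 1188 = 3.51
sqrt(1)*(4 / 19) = 4 / 19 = 0.21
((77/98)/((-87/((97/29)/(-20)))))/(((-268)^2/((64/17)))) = 1067/13477638930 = 0.00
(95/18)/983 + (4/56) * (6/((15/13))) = 233347/619290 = 0.38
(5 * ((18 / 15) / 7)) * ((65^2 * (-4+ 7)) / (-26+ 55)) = 76050 / 203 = 374.63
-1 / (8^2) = -1 / 64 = -0.02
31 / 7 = 4.43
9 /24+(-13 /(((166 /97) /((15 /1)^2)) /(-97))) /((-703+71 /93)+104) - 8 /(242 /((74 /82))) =-3170445377443 /11454423134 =-276.79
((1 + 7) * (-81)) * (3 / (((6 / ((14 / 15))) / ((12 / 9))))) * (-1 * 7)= 14112 / 5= 2822.40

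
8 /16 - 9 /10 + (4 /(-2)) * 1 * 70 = -140.40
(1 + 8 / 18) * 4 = 52 / 9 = 5.78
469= 469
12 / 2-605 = -599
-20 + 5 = -15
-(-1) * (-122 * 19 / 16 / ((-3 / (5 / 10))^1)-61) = -1769 / 48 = -36.85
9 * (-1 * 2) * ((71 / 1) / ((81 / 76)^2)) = -820192 / 729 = -1125.09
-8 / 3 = -2.67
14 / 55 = 0.25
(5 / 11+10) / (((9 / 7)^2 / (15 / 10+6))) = 28175 / 594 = 47.43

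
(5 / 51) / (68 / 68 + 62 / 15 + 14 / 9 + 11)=75 / 13532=0.01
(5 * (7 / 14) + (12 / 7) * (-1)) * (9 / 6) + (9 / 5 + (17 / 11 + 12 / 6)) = 10047 / 1540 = 6.52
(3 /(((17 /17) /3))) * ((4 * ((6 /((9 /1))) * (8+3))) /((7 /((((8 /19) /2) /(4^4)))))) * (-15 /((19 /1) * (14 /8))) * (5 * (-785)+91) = 948915 /17689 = 53.64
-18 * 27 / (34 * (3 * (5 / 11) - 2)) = 2673 / 119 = 22.46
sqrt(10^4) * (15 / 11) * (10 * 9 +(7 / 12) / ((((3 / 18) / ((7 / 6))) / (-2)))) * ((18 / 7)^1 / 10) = 220950 / 77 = 2869.48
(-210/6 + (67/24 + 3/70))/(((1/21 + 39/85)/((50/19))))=-11483075/68704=-167.14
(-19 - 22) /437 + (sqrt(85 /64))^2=34521 /27968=1.23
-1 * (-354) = 354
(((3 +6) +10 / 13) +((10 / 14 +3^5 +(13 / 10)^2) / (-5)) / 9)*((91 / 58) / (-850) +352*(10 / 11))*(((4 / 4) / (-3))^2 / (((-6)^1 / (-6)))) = 3097899474421 / 20188350000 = 153.45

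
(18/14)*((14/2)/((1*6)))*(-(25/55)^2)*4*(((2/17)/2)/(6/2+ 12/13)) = -650/34969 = -0.02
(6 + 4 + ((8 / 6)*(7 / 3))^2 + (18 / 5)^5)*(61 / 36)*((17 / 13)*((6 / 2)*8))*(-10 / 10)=-327767199092 / 9871875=-33202.12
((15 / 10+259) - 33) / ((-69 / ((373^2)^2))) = -63821592620.69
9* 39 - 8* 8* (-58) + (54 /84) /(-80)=4550551 /1120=4062.99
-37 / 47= -0.79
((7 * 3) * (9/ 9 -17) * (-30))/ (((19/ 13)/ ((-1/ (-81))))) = 14560/ 171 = 85.15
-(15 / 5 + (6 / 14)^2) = -156 / 49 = -3.18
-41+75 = 34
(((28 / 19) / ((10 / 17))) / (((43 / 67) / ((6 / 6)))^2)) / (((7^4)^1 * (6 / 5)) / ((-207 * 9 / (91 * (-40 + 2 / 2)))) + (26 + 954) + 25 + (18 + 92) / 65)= 2875015962 / 3070273850393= 0.00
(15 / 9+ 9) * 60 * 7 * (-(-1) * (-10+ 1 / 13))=-577920 / 13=-44455.38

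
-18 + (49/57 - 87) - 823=-52847/57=-927.14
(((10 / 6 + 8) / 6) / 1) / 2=29 / 36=0.81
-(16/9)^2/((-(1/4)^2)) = 4096/81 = 50.57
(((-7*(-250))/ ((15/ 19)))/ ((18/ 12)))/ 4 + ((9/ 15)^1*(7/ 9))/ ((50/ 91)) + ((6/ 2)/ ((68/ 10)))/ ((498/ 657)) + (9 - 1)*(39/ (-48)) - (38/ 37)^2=363.32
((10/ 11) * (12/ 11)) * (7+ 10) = 2040/ 121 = 16.86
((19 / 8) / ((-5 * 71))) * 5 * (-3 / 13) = 57 / 7384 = 0.01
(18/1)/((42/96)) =288/7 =41.14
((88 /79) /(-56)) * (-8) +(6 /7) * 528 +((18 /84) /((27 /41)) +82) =5325947 /9954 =535.06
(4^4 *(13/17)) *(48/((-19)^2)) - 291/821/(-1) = 132935691/5038477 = 26.38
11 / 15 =0.73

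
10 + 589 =599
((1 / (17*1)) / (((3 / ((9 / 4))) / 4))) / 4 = 3 / 68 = 0.04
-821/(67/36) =-441.13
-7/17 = -0.41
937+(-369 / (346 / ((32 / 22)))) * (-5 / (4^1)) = 938.94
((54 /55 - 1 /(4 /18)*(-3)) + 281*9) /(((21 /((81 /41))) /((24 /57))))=4316652 /42845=100.75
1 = 1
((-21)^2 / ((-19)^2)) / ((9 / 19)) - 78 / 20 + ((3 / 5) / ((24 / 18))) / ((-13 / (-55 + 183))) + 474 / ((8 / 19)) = 5532791 / 4940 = 1120.00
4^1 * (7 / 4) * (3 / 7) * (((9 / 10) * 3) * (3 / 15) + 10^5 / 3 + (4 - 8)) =4999481 / 50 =99989.62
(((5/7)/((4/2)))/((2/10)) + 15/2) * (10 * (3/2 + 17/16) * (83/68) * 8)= 1105975/476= 2323.48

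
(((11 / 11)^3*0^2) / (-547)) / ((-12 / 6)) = 0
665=665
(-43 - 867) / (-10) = 91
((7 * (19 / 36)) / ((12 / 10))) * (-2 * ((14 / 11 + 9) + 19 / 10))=-178087 / 2376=-74.95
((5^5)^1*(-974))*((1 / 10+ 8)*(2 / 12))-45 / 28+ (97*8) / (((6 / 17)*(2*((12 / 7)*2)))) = -517701677 / 126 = -4108743.47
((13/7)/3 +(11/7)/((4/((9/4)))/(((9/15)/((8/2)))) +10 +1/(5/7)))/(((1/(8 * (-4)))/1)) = -206912/9417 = -21.97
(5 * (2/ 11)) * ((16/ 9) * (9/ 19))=160/ 209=0.77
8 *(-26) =-208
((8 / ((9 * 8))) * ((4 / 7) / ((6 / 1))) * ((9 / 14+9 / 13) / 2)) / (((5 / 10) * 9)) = 1 / 637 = 0.00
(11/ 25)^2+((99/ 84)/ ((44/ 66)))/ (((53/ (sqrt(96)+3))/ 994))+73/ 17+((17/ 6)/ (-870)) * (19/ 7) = 428.80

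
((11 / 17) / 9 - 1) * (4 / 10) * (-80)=4544 / 153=29.70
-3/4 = -0.75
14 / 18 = 0.78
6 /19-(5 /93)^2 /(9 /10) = 462296 /1478979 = 0.31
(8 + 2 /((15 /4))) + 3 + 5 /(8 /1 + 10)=1063 /90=11.81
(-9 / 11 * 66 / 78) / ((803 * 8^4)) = -0.00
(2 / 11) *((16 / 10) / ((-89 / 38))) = -608 / 4895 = -0.12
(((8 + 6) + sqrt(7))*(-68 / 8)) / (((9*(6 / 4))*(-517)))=17*sqrt(7) / 13959 + 238 / 13959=0.02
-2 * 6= -12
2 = 2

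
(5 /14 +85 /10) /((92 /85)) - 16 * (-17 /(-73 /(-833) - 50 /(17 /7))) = -5.08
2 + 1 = 3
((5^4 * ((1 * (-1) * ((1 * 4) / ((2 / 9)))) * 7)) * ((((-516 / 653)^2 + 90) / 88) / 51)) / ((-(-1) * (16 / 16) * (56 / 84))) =-69162305625 / 28995812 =-2385.25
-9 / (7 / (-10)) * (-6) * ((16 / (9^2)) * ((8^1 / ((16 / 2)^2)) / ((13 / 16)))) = -640 / 273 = -2.34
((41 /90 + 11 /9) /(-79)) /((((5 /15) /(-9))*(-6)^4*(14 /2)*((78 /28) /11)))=1661 /6654960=0.00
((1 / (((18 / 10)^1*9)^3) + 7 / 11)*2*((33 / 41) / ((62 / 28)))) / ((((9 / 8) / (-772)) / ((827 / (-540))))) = 133052924767168 / 273561911955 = 486.37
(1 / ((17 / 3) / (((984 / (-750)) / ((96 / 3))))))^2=15129 / 289000000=0.00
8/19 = 0.42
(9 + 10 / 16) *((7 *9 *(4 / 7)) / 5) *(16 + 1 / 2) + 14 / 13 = 297577 / 260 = 1144.53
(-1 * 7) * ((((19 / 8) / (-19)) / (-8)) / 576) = -7 / 36864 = -0.00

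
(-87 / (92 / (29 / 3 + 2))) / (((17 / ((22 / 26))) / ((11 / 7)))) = -17545 / 20332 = -0.86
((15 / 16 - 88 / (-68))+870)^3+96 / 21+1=663583348.98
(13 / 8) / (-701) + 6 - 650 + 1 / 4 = -3610163 / 5608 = -643.75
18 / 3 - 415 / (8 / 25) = -10327 / 8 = -1290.88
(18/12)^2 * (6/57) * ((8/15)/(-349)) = -12/33155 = -0.00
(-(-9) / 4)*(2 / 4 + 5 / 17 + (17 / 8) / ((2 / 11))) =30555 / 1088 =28.08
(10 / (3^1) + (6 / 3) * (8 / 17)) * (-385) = -1645.69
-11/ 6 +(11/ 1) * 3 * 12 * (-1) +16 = -2291/ 6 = -381.83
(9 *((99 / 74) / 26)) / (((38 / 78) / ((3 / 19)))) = 8019 / 53428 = 0.15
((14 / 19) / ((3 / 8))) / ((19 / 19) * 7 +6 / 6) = 14 / 57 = 0.25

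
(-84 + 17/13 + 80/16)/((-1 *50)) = 101/65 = 1.55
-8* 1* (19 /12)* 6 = -76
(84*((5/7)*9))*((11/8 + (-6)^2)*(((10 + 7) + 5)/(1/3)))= 1332045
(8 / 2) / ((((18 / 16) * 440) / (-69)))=-92 / 165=-0.56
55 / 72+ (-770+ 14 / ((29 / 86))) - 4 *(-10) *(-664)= -56976757 / 2088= -27287.72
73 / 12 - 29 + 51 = 337 / 12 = 28.08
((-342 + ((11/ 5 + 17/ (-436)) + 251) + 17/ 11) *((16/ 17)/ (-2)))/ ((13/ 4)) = 1288184/ 101915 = 12.64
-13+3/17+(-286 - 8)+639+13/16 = 332.99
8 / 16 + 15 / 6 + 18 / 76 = 123 / 38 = 3.24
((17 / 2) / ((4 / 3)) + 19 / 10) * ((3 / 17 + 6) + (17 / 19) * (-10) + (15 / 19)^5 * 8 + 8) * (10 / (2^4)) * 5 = 535205764695 / 2693995712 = 198.67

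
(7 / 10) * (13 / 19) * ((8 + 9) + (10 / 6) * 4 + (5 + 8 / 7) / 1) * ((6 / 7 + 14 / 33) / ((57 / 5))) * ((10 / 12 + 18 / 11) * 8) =785284448 / 24767127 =31.71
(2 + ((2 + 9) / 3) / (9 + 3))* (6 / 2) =83 / 12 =6.92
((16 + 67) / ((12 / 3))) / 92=0.23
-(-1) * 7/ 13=7/ 13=0.54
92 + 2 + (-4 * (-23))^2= 8558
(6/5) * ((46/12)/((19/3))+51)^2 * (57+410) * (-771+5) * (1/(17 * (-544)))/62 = 2063441194743/1034943680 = 1993.77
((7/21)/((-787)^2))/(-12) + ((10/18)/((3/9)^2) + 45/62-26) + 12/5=-61774625477/3456079020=-17.87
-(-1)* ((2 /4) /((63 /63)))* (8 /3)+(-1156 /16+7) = -767 /12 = -63.92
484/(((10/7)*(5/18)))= 30492/25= 1219.68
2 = 2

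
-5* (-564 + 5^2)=2695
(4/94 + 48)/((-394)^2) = 1129/3648046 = 0.00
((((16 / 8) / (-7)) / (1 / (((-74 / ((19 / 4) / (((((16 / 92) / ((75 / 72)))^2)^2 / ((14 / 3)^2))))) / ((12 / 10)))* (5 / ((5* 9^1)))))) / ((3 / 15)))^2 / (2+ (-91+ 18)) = -4389254816128303104 / 57652285798298560019287109375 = -0.00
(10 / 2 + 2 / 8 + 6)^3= 91125 / 64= 1423.83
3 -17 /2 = -11 /2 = -5.50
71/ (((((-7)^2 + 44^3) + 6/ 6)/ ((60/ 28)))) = 1065/ 596638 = 0.00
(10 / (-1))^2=100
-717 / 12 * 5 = -1195 / 4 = -298.75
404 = 404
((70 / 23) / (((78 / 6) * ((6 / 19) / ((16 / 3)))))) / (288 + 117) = 2128 / 217971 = 0.01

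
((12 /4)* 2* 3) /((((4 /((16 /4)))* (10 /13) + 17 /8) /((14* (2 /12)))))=624 /43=14.51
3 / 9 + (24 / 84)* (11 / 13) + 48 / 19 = 16087 / 5187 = 3.10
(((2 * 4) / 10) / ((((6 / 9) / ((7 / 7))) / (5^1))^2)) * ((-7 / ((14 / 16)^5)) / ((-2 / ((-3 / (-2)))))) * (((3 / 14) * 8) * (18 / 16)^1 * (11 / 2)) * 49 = 82114560 / 343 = 239401.05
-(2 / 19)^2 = -4 / 361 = -0.01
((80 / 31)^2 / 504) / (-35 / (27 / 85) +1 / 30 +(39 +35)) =-24000 / 65662247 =-0.00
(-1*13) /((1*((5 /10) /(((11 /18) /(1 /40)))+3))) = -4.30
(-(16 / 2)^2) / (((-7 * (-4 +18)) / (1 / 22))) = 16 / 539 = 0.03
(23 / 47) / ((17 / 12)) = 276 / 799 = 0.35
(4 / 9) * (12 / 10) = 8 / 15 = 0.53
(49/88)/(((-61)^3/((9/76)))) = -0.00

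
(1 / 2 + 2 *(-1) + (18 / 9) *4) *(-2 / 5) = -13 / 5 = -2.60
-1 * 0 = 0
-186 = -186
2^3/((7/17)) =136/7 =19.43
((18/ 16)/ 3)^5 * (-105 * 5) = -127575/ 32768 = -3.89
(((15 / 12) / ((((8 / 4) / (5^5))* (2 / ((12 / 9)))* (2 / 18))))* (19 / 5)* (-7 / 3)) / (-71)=415625 / 284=1463.47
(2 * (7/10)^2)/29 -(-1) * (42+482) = 759849/1450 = 524.03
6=6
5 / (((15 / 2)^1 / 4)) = 8 / 3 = 2.67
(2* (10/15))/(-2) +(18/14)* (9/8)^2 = 1291/1344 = 0.96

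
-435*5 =-2175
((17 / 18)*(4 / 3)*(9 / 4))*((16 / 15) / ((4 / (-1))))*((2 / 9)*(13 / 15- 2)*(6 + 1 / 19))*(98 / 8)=325703 / 23085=14.11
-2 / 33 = -0.06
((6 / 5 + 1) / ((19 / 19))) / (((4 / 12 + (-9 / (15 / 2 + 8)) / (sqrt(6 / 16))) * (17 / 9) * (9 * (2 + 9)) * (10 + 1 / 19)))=-63612 * sqrt(6) / 110641525 -54777 / 110641525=-0.00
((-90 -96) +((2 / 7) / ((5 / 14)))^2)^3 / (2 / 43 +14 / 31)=-16580905754329 / 1296875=-12785276.73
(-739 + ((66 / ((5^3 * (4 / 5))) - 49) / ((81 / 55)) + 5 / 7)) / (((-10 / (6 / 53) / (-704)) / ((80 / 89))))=-24624168448 / 4457565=-5524.13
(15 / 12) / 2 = 5 / 8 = 0.62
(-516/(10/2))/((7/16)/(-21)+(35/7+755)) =-24768/182395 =-0.14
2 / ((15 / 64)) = 128 / 15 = 8.53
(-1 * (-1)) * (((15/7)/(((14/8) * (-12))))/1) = -5/49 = -0.10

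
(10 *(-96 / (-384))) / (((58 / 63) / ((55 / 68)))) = 17325 / 7888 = 2.20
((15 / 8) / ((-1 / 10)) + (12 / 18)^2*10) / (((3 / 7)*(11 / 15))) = -18025 / 396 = -45.52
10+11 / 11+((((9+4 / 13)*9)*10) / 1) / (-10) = -946 / 13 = -72.77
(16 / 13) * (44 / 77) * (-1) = -64 / 91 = -0.70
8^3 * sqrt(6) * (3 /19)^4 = 41472 * sqrt(6) /130321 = 0.78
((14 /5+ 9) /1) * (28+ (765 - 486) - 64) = 14337 /5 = 2867.40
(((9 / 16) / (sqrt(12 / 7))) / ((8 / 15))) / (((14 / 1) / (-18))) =-405*sqrt(21) / 1792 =-1.04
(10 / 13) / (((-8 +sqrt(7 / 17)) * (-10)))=sqrt(119) / 14053 +136 / 14053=0.01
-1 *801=-801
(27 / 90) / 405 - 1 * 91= -122849 / 1350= -91.00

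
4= 4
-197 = -197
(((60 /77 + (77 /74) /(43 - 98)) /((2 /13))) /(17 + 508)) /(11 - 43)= -281593 /957264000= -0.00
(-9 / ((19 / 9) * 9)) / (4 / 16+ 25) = -36 / 1919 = -0.02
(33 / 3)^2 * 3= 363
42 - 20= 22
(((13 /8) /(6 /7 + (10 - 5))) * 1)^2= 8281 /107584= 0.08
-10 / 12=-5 / 6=-0.83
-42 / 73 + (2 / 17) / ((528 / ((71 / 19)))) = -0.57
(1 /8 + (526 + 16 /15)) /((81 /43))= 2720309 /9720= 279.87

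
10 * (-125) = -1250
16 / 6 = 8 / 3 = 2.67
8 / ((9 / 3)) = 8 / 3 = 2.67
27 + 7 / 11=304 / 11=27.64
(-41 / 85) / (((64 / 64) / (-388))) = 187.15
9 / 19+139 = 2650 / 19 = 139.47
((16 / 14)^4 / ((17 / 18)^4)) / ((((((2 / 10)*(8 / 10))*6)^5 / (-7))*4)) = -263671875 / 57295406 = -4.60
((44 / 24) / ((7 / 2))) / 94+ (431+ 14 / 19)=16192931 / 37506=431.74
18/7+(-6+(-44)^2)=13528/7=1932.57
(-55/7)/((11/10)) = -50/7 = -7.14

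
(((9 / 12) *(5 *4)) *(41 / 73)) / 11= 615 / 803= 0.77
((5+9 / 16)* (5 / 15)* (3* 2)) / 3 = 3.71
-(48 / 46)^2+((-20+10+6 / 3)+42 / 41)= -174910 / 21689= -8.06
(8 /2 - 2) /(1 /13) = 26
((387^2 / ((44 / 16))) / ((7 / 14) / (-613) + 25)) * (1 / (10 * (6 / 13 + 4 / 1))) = 2387018322 / 48885155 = 48.83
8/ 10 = 4/ 5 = 0.80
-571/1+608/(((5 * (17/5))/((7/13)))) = -121935/221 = -551.74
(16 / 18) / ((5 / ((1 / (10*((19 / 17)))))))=68 / 4275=0.02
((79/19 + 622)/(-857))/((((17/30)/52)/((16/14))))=-148474560/1937677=-76.63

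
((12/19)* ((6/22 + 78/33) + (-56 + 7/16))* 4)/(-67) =27945/14003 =2.00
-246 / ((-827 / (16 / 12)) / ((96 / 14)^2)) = 755712 / 40523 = 18.65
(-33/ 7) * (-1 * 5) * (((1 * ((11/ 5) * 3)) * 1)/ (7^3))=1089/ 2401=0.45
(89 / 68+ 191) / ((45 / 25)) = 7265 / 68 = 106.84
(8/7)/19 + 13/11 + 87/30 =60597/14630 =4.14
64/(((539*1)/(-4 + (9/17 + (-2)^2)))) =576/9163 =0.06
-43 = -43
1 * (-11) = -11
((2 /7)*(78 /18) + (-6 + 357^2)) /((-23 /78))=-69584554 /161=-432202.20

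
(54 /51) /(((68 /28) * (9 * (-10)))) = -7 /1445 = -0.00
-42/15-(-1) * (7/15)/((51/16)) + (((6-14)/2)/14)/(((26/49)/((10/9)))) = -2156/663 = -3.25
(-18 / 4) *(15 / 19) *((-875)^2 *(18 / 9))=-5439967.11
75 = 75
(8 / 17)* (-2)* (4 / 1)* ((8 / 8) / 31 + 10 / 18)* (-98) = 1028608 / 4743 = 216.87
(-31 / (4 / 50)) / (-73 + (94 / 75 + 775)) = -58125 / 105488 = -0.55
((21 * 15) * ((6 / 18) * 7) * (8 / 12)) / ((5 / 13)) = 1274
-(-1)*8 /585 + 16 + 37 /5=13697 /585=23.41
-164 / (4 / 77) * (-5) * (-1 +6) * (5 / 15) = 78925 / 3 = 26308.33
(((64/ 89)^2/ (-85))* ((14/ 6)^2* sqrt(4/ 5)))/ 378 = -28672* sqrt(5)/ 818041275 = -0.00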